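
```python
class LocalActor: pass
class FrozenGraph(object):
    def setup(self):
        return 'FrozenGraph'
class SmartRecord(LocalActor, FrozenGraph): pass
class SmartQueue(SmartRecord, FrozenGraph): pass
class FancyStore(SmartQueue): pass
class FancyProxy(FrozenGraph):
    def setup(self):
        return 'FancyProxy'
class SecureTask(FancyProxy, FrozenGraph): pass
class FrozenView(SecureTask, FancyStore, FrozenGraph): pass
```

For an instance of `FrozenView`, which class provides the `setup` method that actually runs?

FancyProxy

L[FrozenView] = FrozenView + merge(L[SecureTask], L[FancyStore], L[FrozenGraph], [SecureTask FancyStore FrozenGraph])
  take SecureTask:  [SecureTask FancyProxy FrozenGraph object] + [FancyStore SmartQueue SmartRecord LocalActor FrozenGraph object] + [FrozenGraph object] + [SecureTask FancyStore FrozenGraph]
  take FancyProxy:  [FancyProxy FrozenGraph object] + [FancyStore SmartQueue SmartRecord LocalActor FrozenGraph object] + [FrozenGraph object] + [FancyStore FrozenGraph]
  take FancyStore:  [FrozenGraph object] + [FancyStore SmartQueue SmartRecord LocalActor FrozenGraph object] + [FrozenGraph object] + [FancyStore FrozenGraph]
  take SmartQueue:  [FrozenGraph object] + [SmartQueue SmartRecord LocalActor FrozenGraph object] + [FrozenGraph object] + [FrozenGraph]
  take SmartRecord:  [FrozenGraph object] + [SmartRecord LocalActor FrozenGraph object] + [FrozenGraph object] + [FrozenGraph]
  take LocalActor:  [FrozenGraph object] + [LocalActor FrozenGraph object] + [FrozenGraph object] + [FrozenGraph]
  take FrozenGraph:  [FrozenGraph object] + [FrozenGraph object] + [FrozenGraph object] + [FrozenGraph]
  take object:  [object] + [object] + [object]
MRO: FrozenView SecureTask FancyProxy FancyStore SmartQueue SmartRecord LocalActor FrozenGraph object
setup is defined in: FancyProxy, FrozenGraph. First along the MRO is FancyProxy.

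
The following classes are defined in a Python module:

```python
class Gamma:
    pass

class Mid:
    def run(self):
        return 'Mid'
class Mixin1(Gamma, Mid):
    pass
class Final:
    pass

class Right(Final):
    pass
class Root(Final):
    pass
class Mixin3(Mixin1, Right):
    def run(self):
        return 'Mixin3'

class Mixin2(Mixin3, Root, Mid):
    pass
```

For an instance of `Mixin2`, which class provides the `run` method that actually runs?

Mixin3

L[Mixin2] = Mixin2 + merge(L[Mixin3], L[Root], L[Mid], [Mixin3 Root Mid])
  take Mixin3:  [Mixin3 Mixin1 Gamma Mid Right Final object] + [Root Final object] + [Mid object] + [Mixin3 Root Mid]
  take Mixin1:  [Mixin1 Gamma Mid Right Final object] + [Root Final object] + [Mid object] + [Root Mid]
  take Gamma:  [Gamma Mid Right Final object] + [Root Final object] + [Mid object] + [Root Mid]
  take Root:  [Mid Right Final object] + [Root Final object] + [Mid object] + [Root Mid]
  take Mid:  [Mid Right Final object] + [Final object] + [Mid object] + [Mid]
  take Right:  [Right Final object] + [Final object] + [object]
  take Final:  [Final object] + [Final object] + [object]
  take object:  [object] + [object] + [object]
MRO: Mixin2 Mixin3 Mixin1 Gamma Root Mid Right Final object
run is defined in: Mid, Mixin3. First along the MRO is Mixin3.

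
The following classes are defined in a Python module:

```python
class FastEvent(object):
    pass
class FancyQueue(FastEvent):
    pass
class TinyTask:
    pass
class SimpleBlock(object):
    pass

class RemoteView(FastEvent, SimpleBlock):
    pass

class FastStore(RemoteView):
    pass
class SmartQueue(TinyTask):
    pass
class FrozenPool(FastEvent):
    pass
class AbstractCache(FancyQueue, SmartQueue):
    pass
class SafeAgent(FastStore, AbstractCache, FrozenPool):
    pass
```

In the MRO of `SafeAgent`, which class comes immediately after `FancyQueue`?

L[SafeAgent] = SafeAgent + merge(L[FastStore], L[AbstractCache], L[FrozenPool], [FastStore AbstractCache FrozenPool])
  take FastStore:  [FastStore RemoteView FastEvent SimpleBlock object] + [AbstractCache FancyQueue FastEvent SmartQueue TinyTask object] + [FrozenPool FastEvent object] + [FastStore AbstractCache FrozenPool]
  take RemoteView:  [RemoteView FastEvent SimpleBlock object] + [AbstractCache FancyQueue FastEvent SmartQueue TinyTask object] + [FrozenPool FastEvent object] + [AbstractCache FrozenPool]
  take AbstractCache:  [FastEvent SimpleBlock object] + [AbstractCache FancyQueue FastEvent SmartQueue TinyTask object] + [FrozenPool FastEvent object] + [AbstractCache FrozenPool]
  take FancyQueue:  [FastEvent SimpleBlock object] + [FancyQueue FastEvent SmartQueue TinyTask object] + [FrozenPool FastEvent object] + [FrozenPool]
  take FrozenPool:  [FastEvent SimpleBlock object] + [FastEvent SmartQueue TinyTask object] + [FrozenPool FastEvent object] + [FrozenPool]
  take FastEvent:  [FastEvent SimpleBlock object] + [FastEvent SmartQueue TinyTask object] + [FastEvent object]
  take SimpleBlock:  [SimpleBlock object] + [SmartQueue TinyTask object] + [object]
  take SmartQueue:  [object] + [SmartQueue TinyTask object] + [object]
  take TinyTask:  [object] + [TinyTask object] + [object]
  take object:  [object] + [object] + [object]
MRO: SafeAgent FastStore RemoteView AbstractCache FancyQueue FrozenPool FastEvent SimpleBlock SmartQueue TinyTask object
FancyQueue is at position 4; next is FrozenPool.

FrozenPool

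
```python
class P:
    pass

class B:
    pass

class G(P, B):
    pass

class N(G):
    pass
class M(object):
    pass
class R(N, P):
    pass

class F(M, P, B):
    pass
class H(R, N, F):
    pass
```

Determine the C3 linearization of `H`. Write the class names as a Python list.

[H, R, N, G, F, M, P, B, object]

L[H] = H + merge(L[R], L[N], L[F], [R N F])
  take R:  [R N G P B object] + [N G P B object] + [F M P B object] + [R N F]
  take N:  [N G P B object] + [N G P B object] + [F M P B object] + [N F]
  take G:  [G P B object] + [G P B object] + [F M P B object] + [F]
  take F:  [P B object] + [P B object] + [F M P B object] + [F]
  take M:  [P B object] + [P B object] + [M P B object]
  take P:  [P B object] + [P B object] + [P B object]
  take B:  [B object] + [B object] + [B object]
  take object:  [object] + [object] + [object]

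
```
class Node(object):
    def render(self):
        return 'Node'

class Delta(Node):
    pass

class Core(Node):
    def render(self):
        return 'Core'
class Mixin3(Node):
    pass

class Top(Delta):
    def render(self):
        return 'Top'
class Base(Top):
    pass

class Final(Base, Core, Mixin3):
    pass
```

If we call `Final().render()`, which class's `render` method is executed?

L[Final] = Final + merge(L[Base], L[Core], L[Mixin3], [Base Core Mixin3])
  take Base:  [Base Top Delta Node object] + [Core Node object] + [Mixin3 Node object] + [Base Core Mixin3]
  take Top:  [Top Delta Node object] + [Core Node object] + [Mixin3 Node object] + [Core Mixin3]
  take Delta:  [Delta Node object] + [Core Node object] + [Mixin3 Node object] + [Core Mixin3]
  take Core:  [Node object] + [Core Node object] + [Mixin3 Node object] + [Core Mixin3]
  take Mixin3:  [Node object] + [Node object] + [Mixin3 Node object] + [Mixin3]
  take Node:  [Node object] + [Node object] + [Node object]
  take object:  [object] + [object] + [object]
MRO: Final Base Top Delta Core Mixin3 Node object
render is defined in: Core, Node, Top. First along the MRO is Top.

Top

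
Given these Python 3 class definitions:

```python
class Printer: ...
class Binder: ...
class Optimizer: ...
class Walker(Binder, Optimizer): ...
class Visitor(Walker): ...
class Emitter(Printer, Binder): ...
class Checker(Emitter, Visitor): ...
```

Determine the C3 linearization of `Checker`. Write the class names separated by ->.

Checker -> Emitter -> Printer -> Visitor -> Walker -> Binder -> Optimizer -> object

L[Checker] = Checker + merge(L[Emitter], L[Visitor], [Emitter Visitor])
  take Emitter:  [Emitter Printer Binder object] + [Visitor Walker Binder Optimizer object] + [Emitter Visitor]
  take Printer:  [Printer Binder object] + [Visitor Walker Binder Optimizer object] + [Visitor]
  take Visitor:  [Binder object] + [Visitor Walker Binder Optimizer object] + [Visitor]
  take Walker:  [Binder object] + [Walker Binder Optimizer object]
  take Binder:  [Binder object] + [Binder Optimizer object]
  take Optimizer:  [object] + [Optimizer object]
  take object:  [object] + [object]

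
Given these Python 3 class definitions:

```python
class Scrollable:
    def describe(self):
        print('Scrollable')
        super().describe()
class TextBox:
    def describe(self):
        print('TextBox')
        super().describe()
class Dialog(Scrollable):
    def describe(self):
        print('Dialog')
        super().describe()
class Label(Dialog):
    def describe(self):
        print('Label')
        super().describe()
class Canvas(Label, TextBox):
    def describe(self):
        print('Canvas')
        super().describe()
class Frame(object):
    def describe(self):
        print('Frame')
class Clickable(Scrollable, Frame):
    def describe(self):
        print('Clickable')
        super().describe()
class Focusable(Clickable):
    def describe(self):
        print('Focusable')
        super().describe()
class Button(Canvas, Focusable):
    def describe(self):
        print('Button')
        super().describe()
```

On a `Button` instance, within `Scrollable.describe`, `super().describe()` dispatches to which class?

TextBox

L[Button] = Button + merge(L[Canvas], L[Focusable], [Canvas Focusable])
  take Canvas:  [Canvas Label Dialog Scrollable TextBox object] + [Focusable Clickable Scrollable Frame object] + [Canvas Focusable]
  take Label:  [Label Dialog Scrollable TextBox object] + [Focusable Clickable Scrollable Frame object] + [Focusable]
  take Dialog:  [Dialog Scrollable TextBox object] + [Focusable Clickable Scrollable Frame object] + [Focusable]
  take Focusable:  [Scrollable TextBox object] + [Focusable Clickable Scrollable Frame object] + [Focusable]
  take Clickable:  [Scrollable TextBox object] + [Clickable Scrollable Frame object]
  take Scrollable:  [Scrollable TextBox object] + [Scrollable Frame object]
  take TextBox:  [TextBox object] + [Frame object]
  take Frame:  [object] + [Frame object]
  take object:  [object] + [object]
MRO: Button Canvas Label Dialog Focusable Clickable Scrollable TextBox Frame object
super() in Scrollable.describe on a Button instance goes to the class after Scrollable in Button's MRO: TextBox.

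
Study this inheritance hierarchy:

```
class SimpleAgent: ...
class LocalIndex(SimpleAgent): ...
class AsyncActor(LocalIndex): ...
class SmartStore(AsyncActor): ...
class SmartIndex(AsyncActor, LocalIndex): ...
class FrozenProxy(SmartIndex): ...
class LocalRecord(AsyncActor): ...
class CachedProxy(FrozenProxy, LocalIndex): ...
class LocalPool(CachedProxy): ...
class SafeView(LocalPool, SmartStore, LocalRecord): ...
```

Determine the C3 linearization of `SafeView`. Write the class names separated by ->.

SafeView -> LocalPool -> CachedProxy -> FrozenProxy -> SmartIndex -> SmartStore -> LocalRecord -> AsyncActor -> LocalIndex -> SimpleAgent -> object

L[SafeView] = SafeView + merge(L[LocalPool], L[SmartStore], L[LocalRecord], [LocalPool SmartStore LocalRecord])
  take LocalPool:  [LocalPool CachedProxy FrozenProxy SmartIndex AsyncActor LocalIndex SimpleAgent object] + [SmartStore AsyncActor LocalIndex SimpleAgent object] + [LocalRecord AsyncActor LocalIndex SimpleAgent object] + [LocalPool SmartStore LocalRecord]
  take CachedProxy:  [CachedProxy FrozenProxy SmartIndex AsyncActor LocalIndex SimpleAgent object] + [SmartStore AsyncActor LocalIndex SimpleAgent object] + [LocalRecord AsyncActor LocalIndex SimpleAgent object] + [SmartStore LocalRecord]
  take FrozenProxy:  [FrozenProxy SmartIndex AsyncActor LocalIndex SimpleAgent object] + [SmartStore AsyncActor LocalIndex SimpleAgent object] + [LocalRecord AsyncActor LocalIndex SimpleAgent object] + [SmartStore LocalRecord]
  take SmartIndex:  [SmartIndex AsyncActor LocalIndex SimpleAgent object] + [SmartStore AsyncActor LocalIndex SimpleAgent object] + [LocalRecord AsyncActor LocalIndex SimpleAgent object] + [SmartStore LocalRecord]
  take SmartStore:  [AsyncActor LocalIndex SimpleAgent object] + [SmartStore AsyncActor LocalIndex SimpleAgent object] + [LocalRecord AsyncActor LocalIndex SimpleAgent object] + [SmartStore LocalRecord]
  take LocalRecord:  [AsyncActor LocalIndex SimpleAgent object] + [AsyncActor LocalIndex SimpleAgent object] + [LocalRecord AsyncActor LocalIndex SimpleAgent object] + [LocalRecord]
  take AsyncActor:  [AsyncActor LocalIndex SimpleAgent object] + [AsyncActor LocalIndex SimpleAgent object] + [AsyncActor LocalIndex SimpleAgent object]
  take LocalIndex:  [LocalIndex SimpleAgent object] + [LocalIndex SimpleAgent object] + [LocalIndex SimpleAgent object]
  take SimpleAgent:  [SimpleAgent object] + [SimpleAgent object] + [SimpleAgent object]
  take object:  [object] + [object] + [object]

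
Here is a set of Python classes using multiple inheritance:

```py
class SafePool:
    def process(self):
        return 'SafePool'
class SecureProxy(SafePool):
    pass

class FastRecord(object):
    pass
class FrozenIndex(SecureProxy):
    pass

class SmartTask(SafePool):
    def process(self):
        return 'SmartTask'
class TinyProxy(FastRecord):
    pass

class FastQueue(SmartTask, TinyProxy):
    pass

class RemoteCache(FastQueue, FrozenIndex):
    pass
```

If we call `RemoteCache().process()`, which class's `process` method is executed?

SmartTask

L[RemoteCache] = RemoteCache + merge(L[FastQueue], L[FrozenIndex], [FastQueue FrozenIndex])
  take FastQueue:  [FastQueue SmartTask SafePool TinyProxy FastRecord object] + [FrozenIndex SecureProxy SafePool object] + [FastQueue FrozenIndex]
  take SmartTask:  [SmartTask SafePool TinyProxy FastRecord object] + [FrozenIndex SecureProxy SafePool object] + [FrozenIndex]
  take FrozenIndex:  [SafePool TinyProxy FastRecord object] + [FrozenIndex SecureProxy SafePool object] + [FrozenIndex]
  take SecureProxy:  [SafePool TinyProxy FastRecord object] + [SecureProxy SafePool object]
  take SafePool:  [SafePool TinyProxy FastRecord object] + [SafePool object]
  take TinyProxy:  [TinyProxy FastRecord object] + [object]
  take FastRecord:  [FastRecord object] + [object]
  take object:  [object] + [object]
MRO: RemoteCache FastQueue SmartTask FrozenIndex SecureProxy SafePool TinyProxy FastRecord object
process is defined in: SafePool, SmartTask. First along the MRO is SmartTask.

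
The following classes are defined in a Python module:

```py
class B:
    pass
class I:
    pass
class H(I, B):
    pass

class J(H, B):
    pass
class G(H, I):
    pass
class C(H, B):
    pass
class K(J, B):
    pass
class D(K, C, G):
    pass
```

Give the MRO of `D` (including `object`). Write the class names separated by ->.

D -> K -> J -> C -> G -> H -> I -> B -> object

L[D] = D + merge(L[K], L[C], L[G], [K C G])
  take K:  [K J H I B object] + [C H I B object] + [G H I B object] + [K C G]
  take J:  [J H I B object] + [C H I B object] + [G H I B object] + [C G]
  take C:  [H I B object] + [C H I B object] + [G H I B object] + [C G]
  take G:  [H I B object] + [H I B object] + [G H I B object] + [G]
  take H:  [H I B object] + [H I B object] + [H I B object]
  take I:  [I B object] + [I B object] + [I B object]
  take B:  [B object] + [B object] + [B object]
  take object:  [object] + [object] + [object]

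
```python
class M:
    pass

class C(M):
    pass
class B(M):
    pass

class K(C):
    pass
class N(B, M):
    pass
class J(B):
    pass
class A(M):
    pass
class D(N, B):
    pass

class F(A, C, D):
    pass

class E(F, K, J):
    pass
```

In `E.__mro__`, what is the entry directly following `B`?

M

L[E] = E + merge(L[F], L[K], L[J], [F K J])
  take F:  [F A C D N B M object] + [K C M object] + [J B M object] + [F K J]
  take A:  [A C D N B M object] + [K C M object] + [J B M object] + [K J]
  take K:  [C D N B M object] + [K C M object] + [J B M object] + [K J]
  take C:  [C D N B M object] + [C M object] + [J B M object] + [J]
  take D:  [D N B M object] + [M object] + [J B M object] + [J]
  take N:  [N B M object] + [M object] + [J B M object] + [J]
  take J:  [B M object] + [M object] + [J B M object] + [J]
  take B:  [B M object] + [M object] + [B M object]
  take M:  [M object] + [M object] + [M object]
  take object:  [object] + [object] + [object]
MRO: E F A K C D N J B M object
B is at position 8; next is M.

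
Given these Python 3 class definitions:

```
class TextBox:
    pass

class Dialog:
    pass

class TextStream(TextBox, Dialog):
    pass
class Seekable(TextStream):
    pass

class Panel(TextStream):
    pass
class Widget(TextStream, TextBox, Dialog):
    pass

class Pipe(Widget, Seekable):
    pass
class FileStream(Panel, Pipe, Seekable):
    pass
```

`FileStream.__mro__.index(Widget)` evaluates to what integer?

3

L[FileStream] = FileStream + merge(L[Panel], L[Pipe], L[Seekable], [Panel Pipe Seekable])
  take Panel:  [Panel TextStream TextBox Dialog object] + [Pipe Widget Seekable TextStream TextBox Dialog object] + [Seekable TextStream TextBox Dialog object] + [Panel Pipe Seekable]
  take Pipe:  [TextStream TextBox Dialog object] + [Pipe Widget Seekable TextStream TextBox Dialog object] + [Seekable TextStream TextBox Dialog object] + [Pipe Seekable]
  take Widget:  [TextStream TextBox Dialog object] + [Widget Seekable TextStream TextBox Dialog object] + [Seekable TextStream TextBox Dialog object] + [Seekable]
  take Seekable:  [TextStream TextBox Dialog object] + [Seekable TextStream TextBox Dialog object] + [Seekable TextStream TextBox Dialog object] + [Seekable]
  take TextStream:  [TextStream TextBox Dialog object] + [TextStream TextBox Dialog object] + [TextStream TextBox Dialog object]
  take TextBox:  [TextBox Dialog object] + [TextBox Dialog object] + [TextBox Dialog object]
  take Dialog:  [Dialog object] + [Dialog object] + [Dialog object]
  take object:  [object] + [object] + [object]
MRO: FileStream Panel Pipe Widget Seekable TextStream TextBox Dialog object
Widget sits at index 3.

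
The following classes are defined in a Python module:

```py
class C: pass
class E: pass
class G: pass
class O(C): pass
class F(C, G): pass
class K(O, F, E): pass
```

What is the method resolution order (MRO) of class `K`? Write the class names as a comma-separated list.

L[K] = K + merge(L[O], L[F], L[E], [O F E])
  take O:  [O C object] + [F C G object] + [E object] + [O F E]
  take F:  [C object] + [F C G object] + [E object] + [F E]
  take C:  [C object] + [C G object] + [E object] + [E]
  take G:  [object] + [G object] + [E object] + [E]
  take E:  [object] + [object] + [E object] + [E]
  take object:  [object] + [object] + [object]

K, O, F, C, G, E, object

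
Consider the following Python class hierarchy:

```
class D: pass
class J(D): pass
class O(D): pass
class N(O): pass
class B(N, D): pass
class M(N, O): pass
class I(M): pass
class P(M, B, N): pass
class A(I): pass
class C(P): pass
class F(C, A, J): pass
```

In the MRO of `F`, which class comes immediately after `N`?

L[F] = F + merge(L[C], L[A], L[J], [C A J])
  take C:  [C P M B N O D object] + [A I M N O D object] + [J D object] + [C A J]
  take P:  [P M B N O D object] + [A I M N O D object] + [J D object] + [A J]
  take A:  [M B N O D object] + [A I M N O D object] + [J D object] + [A J]
  take I:  [M B N O D object] + [I M N O D object] + [J D object] + [J]
  take M:  [M B N O D object] + [M N O D object] + [J D object] + [J]
  take B:  [B N O D object] + [N O D object] + [J D object] + [J]
  take N:  [N O D object] + [N O D object] + [J D object] + [J]
  take O:  [O D object] + [O D object] + [J D object] + [J]
  take J:  [D object] + [D object] + [J D object] + [J]
  take D:  [D object] + [D object] + [D object]
  take object:  [object] + [object] + [object]
MRO: F C P A I M B N O J D object
N is at position 7; next is O.

O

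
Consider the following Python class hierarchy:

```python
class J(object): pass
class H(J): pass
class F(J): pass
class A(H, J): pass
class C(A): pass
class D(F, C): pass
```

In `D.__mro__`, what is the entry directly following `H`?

J

L[D] = D + merge(L[F], L[C], [F C])
  take F:  [F J object] + [C A H J object] + [F C]
  take C:  [J object] + [C A H J object] + [C]
  take A:  [J object] + [A H J object]
  take H:  [J object] + [H J object]
  take J:  [J object] + [J object]
  take object:  [object] + [object]
MRO: D F C A H J object
H is at position 4; next is J.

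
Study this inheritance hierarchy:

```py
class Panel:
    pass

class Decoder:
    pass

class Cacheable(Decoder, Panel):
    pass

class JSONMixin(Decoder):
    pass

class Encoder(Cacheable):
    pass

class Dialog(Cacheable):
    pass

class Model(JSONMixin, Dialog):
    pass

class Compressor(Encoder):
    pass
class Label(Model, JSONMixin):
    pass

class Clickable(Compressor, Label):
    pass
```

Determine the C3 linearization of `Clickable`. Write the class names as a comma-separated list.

L[Clickable] = Clickable + merge(L[Compressor], L[Label], [Compressor Label])
  take Compressor:  [Compressor Encoder Cacheable Decoder Panel object] + [Label Model JSONMixin Dialog Cacheable Decoder Panel object] + [Compressor Label]
  take Encoder:  [Encoder Cacheable Decoder Panel object] + [Label Model JSONMixin Dialog Cacheable Decoder Panel object] + [Label]
  take Label:  [Cacheable Decoder Panel object] + [Label Model JSONMixin Dialog Cacheable Decoder Panel object] + [Label]
  take Model:  [Cacheable Decoder Panel object] + [Model JSONMixin Dialog Cacheable Decoder Panel object]
  take JSONMixin:  [Cacheable Decoder Panel object] + [JSONMixin Dialog Cacheable Decoder Panel object]
  take Dialog:  [Cacheable Decoder Panel object] + [Dialog Cacheable Decoder Panel object]
  take Cacheable:  [Cacheable Decoder Panel object] + [Cacheable Decoder Panel object]
  take Decoder:  [Decoder Panel object] + [Decoder Panel object]
  take Panel:  [Panel object] + [Panel object]
  take object:  [object] + [object]

Clickable, Compressor, Encoder, Label, Model, JSONMixin, Dialog, Cacheable, Decoder, Panel, object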